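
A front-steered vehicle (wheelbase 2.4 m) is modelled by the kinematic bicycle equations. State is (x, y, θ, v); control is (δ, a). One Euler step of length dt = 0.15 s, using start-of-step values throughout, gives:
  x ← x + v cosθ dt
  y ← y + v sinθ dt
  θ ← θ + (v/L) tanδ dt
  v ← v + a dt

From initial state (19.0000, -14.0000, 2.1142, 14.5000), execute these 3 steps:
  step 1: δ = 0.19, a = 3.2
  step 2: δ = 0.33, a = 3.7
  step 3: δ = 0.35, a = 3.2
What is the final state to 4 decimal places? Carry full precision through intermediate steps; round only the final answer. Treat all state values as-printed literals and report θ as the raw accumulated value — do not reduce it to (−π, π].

(14.3900, -9.2627, 2.9636, 16.0150)

after step 1 (δ=0.19, a=3.2): (17.875411, -12.138301, 2.288490, 14.980000)
after step 2 (δ=0.33, a=3.7): (16.397674, -10.445580, 2.609179, 15.535000)
after step 3 (δ=0.35, a=3.2): (14.389967, -9.262711, 2.963599, 16.015000)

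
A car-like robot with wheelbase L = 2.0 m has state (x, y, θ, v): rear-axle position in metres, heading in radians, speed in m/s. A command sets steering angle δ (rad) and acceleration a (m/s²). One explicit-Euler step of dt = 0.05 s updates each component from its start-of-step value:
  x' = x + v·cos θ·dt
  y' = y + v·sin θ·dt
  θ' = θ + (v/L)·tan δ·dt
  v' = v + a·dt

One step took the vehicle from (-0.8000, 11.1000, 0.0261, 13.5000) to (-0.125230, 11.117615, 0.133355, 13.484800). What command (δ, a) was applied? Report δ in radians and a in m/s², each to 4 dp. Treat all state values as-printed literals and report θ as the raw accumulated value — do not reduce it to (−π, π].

a = (v'−v)/dt = (-0.015200)/0.05 = -0.3040
Δθ = θ'−θ = 0.107255;  (v·dt/L) = 13.5000·0.05/2.0 = 0.337500
tan δ = Δθ·L/(v·dt) = 0.317793  →  δ = 0.3077

δ = 0.3077, a = -0.3040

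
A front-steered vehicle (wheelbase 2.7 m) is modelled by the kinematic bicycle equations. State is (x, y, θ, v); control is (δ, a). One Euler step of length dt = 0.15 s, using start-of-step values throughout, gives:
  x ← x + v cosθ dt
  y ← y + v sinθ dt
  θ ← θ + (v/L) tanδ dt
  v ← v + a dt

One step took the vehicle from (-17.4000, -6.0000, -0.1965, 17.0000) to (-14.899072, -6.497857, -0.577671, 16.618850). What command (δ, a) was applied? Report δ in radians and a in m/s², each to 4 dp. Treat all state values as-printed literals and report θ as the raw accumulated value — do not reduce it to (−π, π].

a = (v'−v)/dt = (-0.381150)/0.15 = -2.5410
Δθ = θ'−θ = -0.381171;  (v·dt/L) = 17.0000·0.15/2.7 = 0.944444
tan δ = Δθ·L/(v·dt) = -0.403593  →  δ = -0.3836

δ = -0.3836, a = -2.5410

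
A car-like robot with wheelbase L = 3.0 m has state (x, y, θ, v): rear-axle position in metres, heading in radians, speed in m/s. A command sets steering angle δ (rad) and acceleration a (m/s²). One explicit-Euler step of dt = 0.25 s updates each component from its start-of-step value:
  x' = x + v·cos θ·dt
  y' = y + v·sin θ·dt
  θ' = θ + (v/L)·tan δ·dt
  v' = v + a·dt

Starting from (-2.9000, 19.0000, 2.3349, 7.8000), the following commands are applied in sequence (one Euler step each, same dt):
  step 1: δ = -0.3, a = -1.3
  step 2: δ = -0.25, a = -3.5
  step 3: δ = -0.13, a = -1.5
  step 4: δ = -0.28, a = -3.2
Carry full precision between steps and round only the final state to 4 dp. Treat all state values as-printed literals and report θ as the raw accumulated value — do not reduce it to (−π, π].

(-6.4026, 24.9766, 1.7537, 5.4250)

after step 1 (δ=-0.3, a=-1.3): (-4.249186, 20.407905, 2.133831, 7.475000)
after step 2 (δ=-0.25, a=-3.5): (-5.246641, 21.988193, 1.974775, 6.600000)
after step 3 (δ=-0.13, a=-1.5): (-5.895222, 23.505376, 1.902869, 6.225000)
after step 4 (δ=-0.28, a=-3.2): (-6.402565, 24.976606, 1.753700, 5.425000)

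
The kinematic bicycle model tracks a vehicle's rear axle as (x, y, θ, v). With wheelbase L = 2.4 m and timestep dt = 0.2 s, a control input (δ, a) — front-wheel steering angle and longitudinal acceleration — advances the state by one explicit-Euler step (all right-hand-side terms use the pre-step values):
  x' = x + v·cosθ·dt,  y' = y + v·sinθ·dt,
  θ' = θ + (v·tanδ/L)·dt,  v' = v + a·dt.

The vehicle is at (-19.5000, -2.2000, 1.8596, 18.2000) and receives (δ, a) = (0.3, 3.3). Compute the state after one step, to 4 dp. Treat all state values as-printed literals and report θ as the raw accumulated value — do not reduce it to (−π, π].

x' = -19.5000 + 18.2000·cos(1.8596)·0.2 = -20.5367
y' = -2.2000 + 18.2000·sin(1.8596)·0.2 = 1.2893
θ' = 1.8596 + (18.2000/2.4)·tan(0.3)·0.2 = 2.3288
v' = 18.2000 + 3.3000·0.2 = 18.8600

(-20.5367, 1.2893, 2.3288, 18.8600)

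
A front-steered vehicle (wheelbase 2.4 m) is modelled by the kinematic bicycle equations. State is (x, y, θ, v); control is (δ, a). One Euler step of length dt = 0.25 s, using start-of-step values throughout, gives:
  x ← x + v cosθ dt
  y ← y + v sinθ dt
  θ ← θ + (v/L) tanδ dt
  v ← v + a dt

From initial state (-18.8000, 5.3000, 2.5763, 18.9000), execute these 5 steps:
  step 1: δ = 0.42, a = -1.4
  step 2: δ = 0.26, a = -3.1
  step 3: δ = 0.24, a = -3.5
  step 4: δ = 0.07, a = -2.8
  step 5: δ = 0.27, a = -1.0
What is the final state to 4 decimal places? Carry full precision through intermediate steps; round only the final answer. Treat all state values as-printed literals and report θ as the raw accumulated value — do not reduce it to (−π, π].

(-32.0843, -4.9168, 5.0131, 15.9500)

after step 1 (δ=0.42, a=-1.4): (-22.789941, 7.831008, 3.455490, 18.550000)
after step 2 (δ=0.26, a=-3.1): (-27.200841, 6.399098, 3.969521, 17.775000)
after step 3 (δ=0.24, a=-3.5): (-30.206607, 3.126135, 4.422629, 16.900000)
after step 4 (δ=0.07, a=-2.8): (-31.413783, -0.922735, 4.546060, 16.200000)
after step 5 (δ=0.27, a=-1.0): (-32.084313, -4.916842, 5.013089, 15.950000)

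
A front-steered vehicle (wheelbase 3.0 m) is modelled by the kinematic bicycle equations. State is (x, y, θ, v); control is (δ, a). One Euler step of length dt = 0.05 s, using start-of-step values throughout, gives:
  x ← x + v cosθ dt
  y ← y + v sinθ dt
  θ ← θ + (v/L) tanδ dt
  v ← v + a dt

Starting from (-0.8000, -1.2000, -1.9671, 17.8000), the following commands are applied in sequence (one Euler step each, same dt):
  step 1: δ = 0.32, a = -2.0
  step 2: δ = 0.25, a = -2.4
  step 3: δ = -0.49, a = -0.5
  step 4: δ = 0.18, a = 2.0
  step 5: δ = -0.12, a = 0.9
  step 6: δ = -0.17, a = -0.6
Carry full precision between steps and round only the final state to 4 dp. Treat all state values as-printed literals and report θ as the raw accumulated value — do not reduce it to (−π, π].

after step 1 (δ=0.32, a=-2.0): (-1.143550, -2.021020, -1.868788, 17.700000)
after step 2 (δ=0.25, a=-2.4): (-1.403387, -2.867016, -1.793462, 17.580000)
after step 3 (δ=-0.49, a=-0.5): (-1.597496, -3.724316, -1.949745, 17.555000)
after step 4 (δ=0.18, a=2.0): (-1.922214, -4.539793, -1.896503, 17.655000)
after step 5 (δ=-0.12, a=0.9): (-2.204676, -5.376132, -1.931984, 17.700000)
after step 6 (δ=-0.17, a=-0.6): (-2.517422, -6.204030, -1.982623, 17.670000)

(-2.5174, -6.2040, -1.9826, 17.6700)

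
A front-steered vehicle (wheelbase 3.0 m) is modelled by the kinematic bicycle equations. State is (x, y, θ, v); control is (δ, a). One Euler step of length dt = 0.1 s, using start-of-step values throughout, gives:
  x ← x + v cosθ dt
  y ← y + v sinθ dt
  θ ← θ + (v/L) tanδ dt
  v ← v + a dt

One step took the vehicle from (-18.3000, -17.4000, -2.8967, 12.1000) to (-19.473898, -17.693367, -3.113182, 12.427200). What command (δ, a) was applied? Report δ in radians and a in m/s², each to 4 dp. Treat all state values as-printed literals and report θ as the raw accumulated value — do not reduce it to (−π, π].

δ = -0.4926, a = 3.2720

a = (v'−v)/dt = (0.327200)/0.1 = 3.2720
Δθ = θ'−θ = -0.216482;  (v·dt/L) = 12.1000·0.1/3.0 = 0.403333
tan δ = Δθ·L/(v·dt) = -0.536732  →  δ = -0.4926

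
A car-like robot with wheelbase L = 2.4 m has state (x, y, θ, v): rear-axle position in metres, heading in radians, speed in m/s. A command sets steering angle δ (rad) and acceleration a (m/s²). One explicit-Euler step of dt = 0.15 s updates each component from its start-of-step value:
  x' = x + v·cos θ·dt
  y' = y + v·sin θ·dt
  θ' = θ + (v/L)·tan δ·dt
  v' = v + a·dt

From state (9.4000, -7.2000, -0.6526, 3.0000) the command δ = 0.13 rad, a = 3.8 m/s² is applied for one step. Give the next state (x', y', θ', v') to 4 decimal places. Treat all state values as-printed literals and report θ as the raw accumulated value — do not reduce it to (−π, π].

x' = 9.4000 + 3.0000·cos(-0.6526)·0.15 = 9.7575
y' = -7.2000 + 3.0000·sin(-0.6526)·0.15 = -7.4733
θ' = -0.6526 + (3.0000/2.4)·tan(0.13)·0.15 = -0.6281
v' = 3.0000 + 3.8000·0.15 = 3.5700

(9.7575, -7.4733, -0.6281, 3.5700)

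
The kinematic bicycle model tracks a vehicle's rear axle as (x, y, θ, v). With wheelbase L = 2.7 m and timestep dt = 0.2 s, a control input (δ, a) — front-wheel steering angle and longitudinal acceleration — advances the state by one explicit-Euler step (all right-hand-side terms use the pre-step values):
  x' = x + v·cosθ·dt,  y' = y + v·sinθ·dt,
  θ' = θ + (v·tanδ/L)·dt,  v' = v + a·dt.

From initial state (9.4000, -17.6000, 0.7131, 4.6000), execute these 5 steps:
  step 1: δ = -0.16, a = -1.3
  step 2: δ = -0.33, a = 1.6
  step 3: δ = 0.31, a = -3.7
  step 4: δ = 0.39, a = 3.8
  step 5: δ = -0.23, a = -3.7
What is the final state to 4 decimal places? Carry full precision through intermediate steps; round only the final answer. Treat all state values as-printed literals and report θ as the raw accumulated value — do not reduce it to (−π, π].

(12.8649, -14.8450, 0.6968, 3.9400)

after step 1 (δ=-0.16, a=-1.3): (10.095831, -16.998153, 0.658111, 4.340000)
after step 2 (δ=-0.33, a=1.6): (10.782548, -16.467263, 0.547996, 4.660000)
after step 3 (δ=0.31, a=-3.7): (11.578075, -15.981712, 0.658568, 3.920000)
after step 4 (δ=0.39, a=3.8): (12.198117, -15.501916, 0.777927, 4.680000)
after step 5 (δ=-0.23, a=-3.7): (12.864895, -14.845027, 0.696757, 3.940000)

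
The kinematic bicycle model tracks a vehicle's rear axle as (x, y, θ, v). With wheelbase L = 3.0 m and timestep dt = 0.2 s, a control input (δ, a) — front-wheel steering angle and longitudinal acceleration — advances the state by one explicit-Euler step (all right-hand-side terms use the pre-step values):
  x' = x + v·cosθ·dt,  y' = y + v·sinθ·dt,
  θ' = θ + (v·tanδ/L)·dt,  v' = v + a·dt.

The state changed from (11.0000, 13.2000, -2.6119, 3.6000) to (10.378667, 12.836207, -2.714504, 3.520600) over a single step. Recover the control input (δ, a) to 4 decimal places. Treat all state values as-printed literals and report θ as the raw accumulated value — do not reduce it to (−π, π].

a = (v'−v)/dt = (-0.079400)/0.2 = -0.3970
Δθ = θ'−θ = -0.102604;  (v·dt/L) = 3.6000·0.2/3.0 = 0.240000
tan δ = Δθ·L/(v·dt) = -0.427517  →  δ = -0.4040

δ = -0.4040, a = -0.3970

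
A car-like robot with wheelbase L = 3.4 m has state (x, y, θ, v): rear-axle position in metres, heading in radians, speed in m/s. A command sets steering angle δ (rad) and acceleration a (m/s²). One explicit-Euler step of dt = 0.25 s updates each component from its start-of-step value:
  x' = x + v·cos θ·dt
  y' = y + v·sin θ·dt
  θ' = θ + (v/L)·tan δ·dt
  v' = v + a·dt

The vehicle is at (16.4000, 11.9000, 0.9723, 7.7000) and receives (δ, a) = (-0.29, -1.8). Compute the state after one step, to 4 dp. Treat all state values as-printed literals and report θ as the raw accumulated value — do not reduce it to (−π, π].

(17.4845, 13.4904, 0.8033, 7.2500)

x' = 16.4000 + 7.7000·cos(0.9723)·0.25 = 17.4845
y' = 11.9000 + 7.7000·sin(0.9723)·0.25 = 13.4904
θ' = 0.9723 + (7.7000/3.4)·tan(-0.29)·0.25 = 0.8033
v' = 7.7000 − 1.8000·0.25 = 7.2500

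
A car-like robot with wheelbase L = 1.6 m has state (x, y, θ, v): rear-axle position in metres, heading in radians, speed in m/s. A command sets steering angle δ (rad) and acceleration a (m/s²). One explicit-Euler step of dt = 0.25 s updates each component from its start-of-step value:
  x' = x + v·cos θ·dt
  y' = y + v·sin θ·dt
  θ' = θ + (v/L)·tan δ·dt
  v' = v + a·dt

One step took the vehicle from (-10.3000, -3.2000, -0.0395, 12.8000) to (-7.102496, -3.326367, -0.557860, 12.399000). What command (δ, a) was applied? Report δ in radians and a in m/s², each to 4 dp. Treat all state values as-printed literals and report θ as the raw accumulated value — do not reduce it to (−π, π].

δ = -0.2536, a = -1.6040

a = (v'−v)/dt = (-0.401000)/0.25 = -1.6040
Δθ = θ'−θ = -0.518360;  (v·dt/L) = 12.8000·0.25/1.6 = 2.000000
tan δ = Δθ·L/(v·dt) = -0.259180  →  δ = -0.2536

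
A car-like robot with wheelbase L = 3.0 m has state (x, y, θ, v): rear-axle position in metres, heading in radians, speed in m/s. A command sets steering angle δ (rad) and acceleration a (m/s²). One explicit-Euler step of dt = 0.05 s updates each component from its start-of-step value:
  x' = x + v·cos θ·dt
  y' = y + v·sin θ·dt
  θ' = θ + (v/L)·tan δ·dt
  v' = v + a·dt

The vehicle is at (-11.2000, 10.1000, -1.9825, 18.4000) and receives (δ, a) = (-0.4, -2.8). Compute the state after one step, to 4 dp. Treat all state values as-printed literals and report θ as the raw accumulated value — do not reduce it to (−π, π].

x' = -11.2000 + 18.4000·cos(-1.9825)·0.05 = -11.5682
y' = 10.1000 + 18.4000·sin(-1.9825)·0.05 = 9.2569
θ' = -1.9825 + (18.4000/3.0)·tan(-0.4)·0.05 = -2.1122
v' = 18.4000 − 2.8000·0.05 = 18.2600

(-11.5682, 9.2569, -2.1122, 18.2600)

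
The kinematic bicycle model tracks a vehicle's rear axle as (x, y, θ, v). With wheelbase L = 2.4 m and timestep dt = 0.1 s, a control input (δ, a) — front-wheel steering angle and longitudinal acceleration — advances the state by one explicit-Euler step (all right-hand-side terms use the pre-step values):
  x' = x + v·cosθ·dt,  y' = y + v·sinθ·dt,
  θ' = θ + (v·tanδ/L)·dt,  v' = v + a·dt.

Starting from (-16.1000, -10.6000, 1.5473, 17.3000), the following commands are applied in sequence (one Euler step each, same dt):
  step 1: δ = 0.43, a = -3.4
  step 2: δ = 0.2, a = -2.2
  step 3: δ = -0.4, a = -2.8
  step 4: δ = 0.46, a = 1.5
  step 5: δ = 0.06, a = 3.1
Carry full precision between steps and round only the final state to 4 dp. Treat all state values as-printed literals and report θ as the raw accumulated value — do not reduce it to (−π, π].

(-18.3449, -2.6591, 2.1076, 16.9200)

after step 1 (δ=0.43, a=-3.4): (-16.059355, -8.870478, 1.877889, 16.960000)
after step 2 (δ=0.2, a=-2.2): (-16.572037, -7.253823, 2.021138, 16.740000)
after step 3 (δ=-0.4, a=-2.8): (-17.300684, -5.746723, 1.726239, 16.460000)
after step 4 (δ=0.46, a=1.5): (-17.555514, -4.120569, 2.066035, 16.610000)
after step 5 (δ=0.06, a=3.1): (-18.344890, -2.659129, 2.107610, 16.920000)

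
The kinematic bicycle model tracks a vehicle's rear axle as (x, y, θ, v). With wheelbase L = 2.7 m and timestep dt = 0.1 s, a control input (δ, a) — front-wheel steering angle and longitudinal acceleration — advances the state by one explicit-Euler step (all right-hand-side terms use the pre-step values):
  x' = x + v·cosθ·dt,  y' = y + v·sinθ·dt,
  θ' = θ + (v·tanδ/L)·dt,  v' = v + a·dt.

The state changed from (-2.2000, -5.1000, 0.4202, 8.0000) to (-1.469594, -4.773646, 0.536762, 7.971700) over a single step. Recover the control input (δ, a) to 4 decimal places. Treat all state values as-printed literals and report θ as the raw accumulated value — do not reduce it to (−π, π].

a = (v'−v)/dt = (-0.028300)/0.1 = -0.2830
Δθ = θ'−θ = 0.116562;  (v·dt/L) = 8.0000·0.1/2.7 = 0.296296
tan δ = Δθ·L/(v·dt) = 0.393397  →  δ = 0.3748

δ = 0.3748, a = -0.2830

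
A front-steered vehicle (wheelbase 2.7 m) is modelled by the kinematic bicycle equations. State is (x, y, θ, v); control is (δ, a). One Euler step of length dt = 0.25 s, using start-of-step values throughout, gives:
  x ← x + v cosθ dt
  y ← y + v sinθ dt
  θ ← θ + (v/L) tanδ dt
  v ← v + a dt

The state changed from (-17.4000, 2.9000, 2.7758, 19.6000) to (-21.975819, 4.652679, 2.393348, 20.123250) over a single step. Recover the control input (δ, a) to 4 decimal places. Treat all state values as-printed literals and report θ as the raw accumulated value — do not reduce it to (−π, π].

δ = -0.2077, a = 2.0930

a = (v'−v)/dt = (0.523250)/0.25 = 2.0930
Δθ = θ'−θ = -0.382452;  (v·dt/L) = 19.6000·0.25/2.7 = 1.814815
tan δ = Δθ·L/(v·dt) = -0.210739  →  δ = -0.2077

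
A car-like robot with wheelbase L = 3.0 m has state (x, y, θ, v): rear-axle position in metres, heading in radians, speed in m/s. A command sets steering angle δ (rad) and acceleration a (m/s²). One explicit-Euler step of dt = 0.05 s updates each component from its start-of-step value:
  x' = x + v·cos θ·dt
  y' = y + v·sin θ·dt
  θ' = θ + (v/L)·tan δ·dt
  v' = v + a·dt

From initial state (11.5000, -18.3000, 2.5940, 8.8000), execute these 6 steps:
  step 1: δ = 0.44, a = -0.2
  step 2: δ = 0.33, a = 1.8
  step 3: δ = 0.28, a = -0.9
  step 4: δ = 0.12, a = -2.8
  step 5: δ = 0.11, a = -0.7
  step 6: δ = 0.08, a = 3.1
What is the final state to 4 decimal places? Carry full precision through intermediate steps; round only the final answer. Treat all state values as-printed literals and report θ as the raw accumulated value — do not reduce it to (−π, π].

after step 1 (δ=0.44, a=-0.2): (11.124337, -18.070921, 2.663048, 8.790000)
after step 2 (δ=0.33, a=1.8): (10.734207, -17.868537, 2.713228, 8.880000)
after step 3 (δ=0.28, a=-0.9): (10.330325, -17.684106, 2.755786, 8.835000)
after step 4 (δ=0.12, a=-2.8): (9.921045, -17.517873, 2.773541, 8.695000)
after step 5 (δ=0.11, a=-0.7): (9.515411, -17.361451, 2.789546, 8.660000)
after step 6 (δ=0.08, a=3.1): (9.108967, -17.212144, 2.801118, 8.815000)

(9.1090, -17.2121, 2.8011, 8.8150)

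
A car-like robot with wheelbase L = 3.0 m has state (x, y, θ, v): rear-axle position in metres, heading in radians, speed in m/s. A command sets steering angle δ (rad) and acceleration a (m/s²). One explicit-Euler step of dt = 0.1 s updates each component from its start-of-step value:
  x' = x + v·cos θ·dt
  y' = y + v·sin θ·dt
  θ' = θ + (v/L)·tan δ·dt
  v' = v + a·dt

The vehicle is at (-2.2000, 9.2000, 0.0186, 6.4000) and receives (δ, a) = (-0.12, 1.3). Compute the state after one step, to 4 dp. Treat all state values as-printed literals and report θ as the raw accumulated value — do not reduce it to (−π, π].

(-1.5601, 9.2119, -0.0071, 6.5300)

x' = -2.2000 + 6.4000·cos(0.0186)·0.1 = -1.5601
y' = 9.2000 + 6.4000·sin(0.0186)·0.1 = 9.2119
θ' = 0.0186 + (6.4000/3.0)·tan(-0.12)·0.1 = -0.0071
v' = 6.4000 + 1.3000·0.1 = 6.5300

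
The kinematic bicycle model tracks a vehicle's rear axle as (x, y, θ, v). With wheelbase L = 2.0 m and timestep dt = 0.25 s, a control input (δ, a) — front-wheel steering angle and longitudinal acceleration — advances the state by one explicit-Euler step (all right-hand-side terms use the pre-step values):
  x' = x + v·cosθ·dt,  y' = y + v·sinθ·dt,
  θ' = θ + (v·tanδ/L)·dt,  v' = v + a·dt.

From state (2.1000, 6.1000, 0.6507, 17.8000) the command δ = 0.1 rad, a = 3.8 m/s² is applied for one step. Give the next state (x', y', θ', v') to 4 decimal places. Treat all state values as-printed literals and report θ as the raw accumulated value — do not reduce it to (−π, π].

x' = 2.1000 + 17.8000·cos(0.6507)·0.25 = 5.6407
y' = 6.1000 + 17.8000·sin(0.6507)·0.25 = 8.7956
θ' = 0.6507 + (17.8000/2.0)·tan(0.1)·0.25 = 0.8739
v' = 17.8000 + 3.8000·0.25 = 18.7500

(5.6407, 8.7956, 0.8739, 18.7500)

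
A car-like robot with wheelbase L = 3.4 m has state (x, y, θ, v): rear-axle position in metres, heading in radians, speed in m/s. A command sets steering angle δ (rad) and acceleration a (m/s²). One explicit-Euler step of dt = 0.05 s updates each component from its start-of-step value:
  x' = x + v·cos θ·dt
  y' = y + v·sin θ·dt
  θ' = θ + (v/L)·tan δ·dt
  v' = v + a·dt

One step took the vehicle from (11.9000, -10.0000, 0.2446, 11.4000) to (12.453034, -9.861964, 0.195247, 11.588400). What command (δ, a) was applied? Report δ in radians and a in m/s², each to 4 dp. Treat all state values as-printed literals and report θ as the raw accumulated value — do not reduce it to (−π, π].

δ = -0.2863, a = 3.7680

a = (v'−v)/dt = (0.188400)/0.05 = 3.7680
Δθ = θ'−θ = -0.049353;  (v·dt/L) = 11.4000·0.05/3.4 = 0.167647
tan δ = Δθ·L/(v·dt) = -0.294386  →  δ = -0.2863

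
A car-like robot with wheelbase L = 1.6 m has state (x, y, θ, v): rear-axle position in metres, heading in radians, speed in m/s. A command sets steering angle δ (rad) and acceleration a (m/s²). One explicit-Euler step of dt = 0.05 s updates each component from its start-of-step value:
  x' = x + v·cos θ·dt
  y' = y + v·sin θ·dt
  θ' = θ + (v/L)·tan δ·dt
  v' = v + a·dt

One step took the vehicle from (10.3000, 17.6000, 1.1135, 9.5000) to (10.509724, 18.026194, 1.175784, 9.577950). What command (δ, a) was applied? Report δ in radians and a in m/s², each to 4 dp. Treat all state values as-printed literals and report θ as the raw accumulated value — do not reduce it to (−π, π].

δ = 0.2068, a = 1.5590

a = (v'−v)/dt = (0.077950)/0.05 = 1.5590
Δθ = θ'−θ = 0.062284;  (v·dt/L) = 9.5000·0.05/1.6 = 0.296875
tan δ = Δθ·L/(v·dt) = 0.209799  →  δ = 0.2068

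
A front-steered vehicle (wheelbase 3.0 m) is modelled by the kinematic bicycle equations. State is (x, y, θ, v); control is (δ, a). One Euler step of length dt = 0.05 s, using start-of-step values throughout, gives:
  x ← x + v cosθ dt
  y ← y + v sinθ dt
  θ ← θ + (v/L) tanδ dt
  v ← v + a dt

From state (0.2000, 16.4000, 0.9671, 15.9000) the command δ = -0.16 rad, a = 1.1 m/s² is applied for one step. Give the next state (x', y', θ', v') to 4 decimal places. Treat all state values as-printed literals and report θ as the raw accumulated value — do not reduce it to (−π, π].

(0.6513, 17.0545, 0.9243, 15.9550)

x' = 0.2000 + 15.9000·cos(0.9671)·0.05 = 0.6513
y' = 16.4000 + 15.9000·sin(0.9671)·0.05 = 17.0545
θ' = 0.9671 + (15.9000/3.0)·tan(-0.16)·0.05 = 0.9243
v' = 15.9000 + 1.1000·0.05 = 15.9550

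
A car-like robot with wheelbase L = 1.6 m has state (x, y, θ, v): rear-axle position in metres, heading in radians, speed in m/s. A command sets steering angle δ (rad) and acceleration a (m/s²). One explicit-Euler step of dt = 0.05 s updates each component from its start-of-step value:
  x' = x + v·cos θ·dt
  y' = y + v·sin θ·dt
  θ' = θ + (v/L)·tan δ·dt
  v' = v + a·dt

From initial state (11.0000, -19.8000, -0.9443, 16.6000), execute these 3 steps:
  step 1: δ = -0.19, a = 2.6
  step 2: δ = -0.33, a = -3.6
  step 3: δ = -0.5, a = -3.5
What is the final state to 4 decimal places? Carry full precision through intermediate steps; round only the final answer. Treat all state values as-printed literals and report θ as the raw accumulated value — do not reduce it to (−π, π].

(12.1891, -21.9735, -1.5057, 16.3750)

after step 1 (δ=-0.19, a=2.6): (11.486637, -20.472372, -1.044066, 16.730000)
after step 2 (δ=-0.33, a=-3.6): (11.907154, -21.195489, -1.223142, 16.550000)
after step 3 (δ=-0.5, a=-3.5): (12.189078, -21.973483, -1.505683, 16.375000)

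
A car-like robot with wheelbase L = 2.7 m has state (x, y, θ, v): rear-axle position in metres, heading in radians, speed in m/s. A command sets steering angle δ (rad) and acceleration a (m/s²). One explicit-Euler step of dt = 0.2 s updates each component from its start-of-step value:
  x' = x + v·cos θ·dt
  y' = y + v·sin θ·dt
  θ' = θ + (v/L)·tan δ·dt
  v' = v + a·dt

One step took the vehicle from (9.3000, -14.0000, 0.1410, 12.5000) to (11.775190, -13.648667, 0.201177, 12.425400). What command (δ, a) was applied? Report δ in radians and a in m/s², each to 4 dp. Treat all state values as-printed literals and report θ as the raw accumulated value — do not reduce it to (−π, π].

δ = 0.0649, a = -0.3730

a = (v'−v)/dt = (-0.074600)/0.2 = -0.3730
Δθ = θ'−θ = 0.060177;  (v·dt/L) = 12.5000·0.2/2.7 = 0.925926
tan δ = Δθ·L/(v·dt) = 0.064991  →  δ = 0.0649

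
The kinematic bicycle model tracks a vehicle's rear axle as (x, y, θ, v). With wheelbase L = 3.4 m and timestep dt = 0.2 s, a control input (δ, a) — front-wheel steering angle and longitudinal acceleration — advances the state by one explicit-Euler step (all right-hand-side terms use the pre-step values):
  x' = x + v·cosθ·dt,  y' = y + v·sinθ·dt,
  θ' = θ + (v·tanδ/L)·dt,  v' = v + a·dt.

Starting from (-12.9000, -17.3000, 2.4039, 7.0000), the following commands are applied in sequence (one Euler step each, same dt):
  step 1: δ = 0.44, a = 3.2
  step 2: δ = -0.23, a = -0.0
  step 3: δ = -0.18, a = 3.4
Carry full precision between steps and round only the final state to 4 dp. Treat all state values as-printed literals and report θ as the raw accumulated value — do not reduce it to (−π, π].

after step 1 (δ=0.44, a=3.2): (-13.936031, -16.358385, 2.597751, 7.640000)
after step 2 (δ=-0.23, a=-0.0): (-15.243582, -15.567756, 2.492524, 7.640000)
after step 3 (δ=-0.18, a=3.4): (-16.460859, -14.644164, 2.410745, 8.320000)

(-16.4609, -14.6442, 2.4107, 8.3200)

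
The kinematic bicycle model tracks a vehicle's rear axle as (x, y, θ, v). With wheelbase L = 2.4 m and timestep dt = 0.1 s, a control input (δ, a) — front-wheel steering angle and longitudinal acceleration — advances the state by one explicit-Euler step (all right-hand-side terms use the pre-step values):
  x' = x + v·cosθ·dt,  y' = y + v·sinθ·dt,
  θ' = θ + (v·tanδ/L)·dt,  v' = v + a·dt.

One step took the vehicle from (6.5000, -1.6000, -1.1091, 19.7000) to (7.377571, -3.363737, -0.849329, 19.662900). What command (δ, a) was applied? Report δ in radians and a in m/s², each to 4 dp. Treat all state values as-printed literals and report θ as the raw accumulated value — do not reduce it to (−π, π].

δ = 0.3065, a = -0.3710

a = (v'−v)/dt = (-0.037100)/0.1 = -0.3710
Δθ = θ'−θ = 0.259771;  (v·dt/L) = 19.7000·0.1/2.4 = 0.820833
tan δ = Δθ·L/(v·dt) = 0.316472  →  δ = 0.3065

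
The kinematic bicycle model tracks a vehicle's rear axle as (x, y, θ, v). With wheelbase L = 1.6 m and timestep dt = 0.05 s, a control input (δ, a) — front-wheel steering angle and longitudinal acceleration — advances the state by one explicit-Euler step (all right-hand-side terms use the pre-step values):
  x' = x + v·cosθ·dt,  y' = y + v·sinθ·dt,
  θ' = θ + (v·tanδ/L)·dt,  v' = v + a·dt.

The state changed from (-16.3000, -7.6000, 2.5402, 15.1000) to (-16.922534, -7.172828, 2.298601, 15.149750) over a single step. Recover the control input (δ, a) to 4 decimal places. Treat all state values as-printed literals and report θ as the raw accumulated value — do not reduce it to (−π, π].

a = (v'−v)/dt = (0.049750)/0.05 = 0.9950
Δθ = θ'−θ = -0.241599;  (v·dt/L) = 15.1000·0.05/1.6 = 0.471875
tan δ = Δθ·L/(v·dt) = -0.511998  →  δ = -0.4732

δ = -0.4732, a = 0.9950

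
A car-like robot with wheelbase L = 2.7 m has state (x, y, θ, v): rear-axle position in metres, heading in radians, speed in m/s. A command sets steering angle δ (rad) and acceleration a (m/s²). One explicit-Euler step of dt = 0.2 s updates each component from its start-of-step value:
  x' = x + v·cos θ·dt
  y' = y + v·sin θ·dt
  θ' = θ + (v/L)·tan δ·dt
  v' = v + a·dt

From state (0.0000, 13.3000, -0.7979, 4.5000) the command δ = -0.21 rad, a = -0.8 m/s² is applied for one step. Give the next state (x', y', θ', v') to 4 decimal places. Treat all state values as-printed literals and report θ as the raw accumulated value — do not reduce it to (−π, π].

(0.6284, 12.6557, -0.8689, 4.3400)

x' = 0.0000 + 4.5000·cos(-0.7979)·0.2 = 0.6284
y' = 13.3000 + 4.5000·sin(-0.7979)·0.2 = 12.6557
θ' = -0.7979 + (4.5000/2.7)·tan(-0.21)·0.2 = -0.8689
v' = 4.5000 − 0.8000·0.2 = 4.3400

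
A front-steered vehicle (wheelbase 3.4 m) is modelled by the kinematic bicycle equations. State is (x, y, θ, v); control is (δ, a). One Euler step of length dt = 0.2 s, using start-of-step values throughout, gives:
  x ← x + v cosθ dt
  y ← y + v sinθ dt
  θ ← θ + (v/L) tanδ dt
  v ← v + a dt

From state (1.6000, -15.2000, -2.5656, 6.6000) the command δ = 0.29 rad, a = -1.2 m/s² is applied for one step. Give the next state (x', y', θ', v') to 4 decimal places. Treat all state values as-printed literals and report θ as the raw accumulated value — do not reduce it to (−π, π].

(0.4930, -15.9190, -2.4497, 6.3600)

x' = 1.6000 + 6.6000·cos(-2.5656)·0.2 = 0.4930
y' = -15.2000 + 6.6000·sin(-2.5656)·0.2 = -15.9190
θ' = -2.5656 + (6.6000/3.4)·tan(0.29)·0.2 = -2.4497
v' = 6.6000 − 1.2000·0.2 = 6.3600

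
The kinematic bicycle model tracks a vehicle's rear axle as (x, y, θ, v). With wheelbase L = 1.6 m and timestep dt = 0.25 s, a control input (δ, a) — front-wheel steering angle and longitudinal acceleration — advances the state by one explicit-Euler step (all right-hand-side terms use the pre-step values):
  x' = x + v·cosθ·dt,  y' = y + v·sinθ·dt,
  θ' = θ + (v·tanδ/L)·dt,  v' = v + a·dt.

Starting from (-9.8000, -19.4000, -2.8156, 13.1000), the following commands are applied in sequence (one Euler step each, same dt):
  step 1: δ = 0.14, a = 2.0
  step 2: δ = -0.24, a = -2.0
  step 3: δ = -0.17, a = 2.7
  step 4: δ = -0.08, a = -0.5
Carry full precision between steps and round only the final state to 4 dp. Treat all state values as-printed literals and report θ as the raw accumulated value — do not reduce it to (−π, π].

after step 1 (δ=0.14, a=2.0): (-12.902517, -20.448817, -2.527150, 13.600000)
after step 2 (δ=-0.24, a=-2.0): (-15.680640, -22.408926, -3.047173, 13.100000)
after step 3 (δ=-0.17, a=2.7): (-18.941053, -22.717690, -3.398534, 13.775000)
after step 4 (δ=-0.08, a=-0.5): (-22.271751, -21.842553, -3.571089, 13.650000)

(-22.2718, -21.8426, -3.5711, 13.6500)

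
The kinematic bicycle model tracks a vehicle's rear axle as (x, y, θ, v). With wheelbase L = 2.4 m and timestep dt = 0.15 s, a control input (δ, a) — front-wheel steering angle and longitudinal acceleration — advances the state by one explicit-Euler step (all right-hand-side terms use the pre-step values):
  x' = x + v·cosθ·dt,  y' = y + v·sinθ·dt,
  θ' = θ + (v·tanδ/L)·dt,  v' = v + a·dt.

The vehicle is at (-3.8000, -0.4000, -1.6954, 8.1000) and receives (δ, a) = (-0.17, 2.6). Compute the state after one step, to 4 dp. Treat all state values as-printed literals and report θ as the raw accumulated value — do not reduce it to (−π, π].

x' = -3.8000 + 8.1000·cos(-1.6954)·0.15 = -3.9510
y' = -0.4000 + 8.1000·sin(-1.6954)·0.15 = -1.6056
θ' = -1.6954 + (8.1000/2.4)·tan(-0.17)·0.15 = -1.7823
v' = 8.1000 + 2.6000·0.15 = 8.4900

(-3.9510, -1.6056, -1.7823, 8.4900)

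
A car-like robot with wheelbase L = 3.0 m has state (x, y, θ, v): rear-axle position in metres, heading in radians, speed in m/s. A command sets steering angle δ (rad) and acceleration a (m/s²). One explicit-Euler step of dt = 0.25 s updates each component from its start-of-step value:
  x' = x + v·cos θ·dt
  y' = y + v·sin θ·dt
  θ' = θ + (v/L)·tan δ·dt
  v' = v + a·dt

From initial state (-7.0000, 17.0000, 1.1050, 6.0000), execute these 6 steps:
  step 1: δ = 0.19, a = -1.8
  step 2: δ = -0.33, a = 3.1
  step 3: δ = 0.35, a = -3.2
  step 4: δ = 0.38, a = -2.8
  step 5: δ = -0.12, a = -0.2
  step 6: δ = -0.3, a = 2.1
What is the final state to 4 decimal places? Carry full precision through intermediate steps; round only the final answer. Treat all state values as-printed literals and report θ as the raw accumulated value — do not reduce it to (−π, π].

after step 1 (δ=0.19, a=-1.8): (-6.326298, 18.340196, 1.201160, 5.550000)
after step 2 (δ=-0.33, a=3.1): (-5.825027, 19.633983, 1.042742, 6.325000)
after step 3 (δ=0.35, a=-3.2): (-5.028309, 20.999849, 1.235143, 5.525000)
after step 4 (δ=0.38, a=-2.8): (-4.573344, 22.304019, 1.419039, 4.825000)
after step 5 (δ=-0.12, a=-0.2): (-4.390988, 23.496405, 1.370556, 4.775000)
after step 6 (δ=-0.3, a=2.1): (-4.153546, 24.666303, 1.247466, 5.300000)

(-4.1535, 24.6663, 1.2475, 5.3000)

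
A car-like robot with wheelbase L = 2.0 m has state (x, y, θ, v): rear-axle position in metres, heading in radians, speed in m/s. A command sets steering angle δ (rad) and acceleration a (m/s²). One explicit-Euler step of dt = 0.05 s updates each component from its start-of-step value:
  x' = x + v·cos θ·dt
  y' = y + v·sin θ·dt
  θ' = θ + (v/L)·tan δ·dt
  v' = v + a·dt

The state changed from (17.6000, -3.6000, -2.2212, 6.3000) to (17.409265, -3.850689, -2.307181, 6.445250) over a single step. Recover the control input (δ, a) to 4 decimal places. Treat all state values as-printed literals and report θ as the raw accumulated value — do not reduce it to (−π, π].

a = (v'−v)/dt = (0.145250)/0.05 = 2.9050
Δθ = θ'−θ = -0.085981;  (v·dt/L) = 6.3000·0.05/2.0 = 0.157500
tan δ = Δθ·L/(v·dt) = -0.545911  →  δ = -0.4997

δ = -0.4997, a = 2.9050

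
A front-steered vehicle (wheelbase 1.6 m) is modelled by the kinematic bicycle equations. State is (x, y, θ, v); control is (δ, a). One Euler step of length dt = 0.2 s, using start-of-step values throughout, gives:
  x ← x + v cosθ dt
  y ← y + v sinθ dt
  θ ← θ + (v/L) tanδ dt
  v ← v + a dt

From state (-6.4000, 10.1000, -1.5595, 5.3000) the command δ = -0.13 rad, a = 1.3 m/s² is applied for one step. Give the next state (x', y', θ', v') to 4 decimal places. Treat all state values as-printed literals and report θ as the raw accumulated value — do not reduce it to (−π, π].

(-6.3880, 9.0401, -1.6461, 5.5600)

x' = -6.4000 + 5.3000·cos(-1.5595)·0.2 = -6.3880
y' = 10.1000 + 5.3000·sin(-1.5595)·0.2 = 9.0401
θ' = -1.5595 + (5.3000/1.6)·tan(-0.13)·0.2 = -1.6461
v' = 5.3000 + 1.3000·0.2 = 5.5600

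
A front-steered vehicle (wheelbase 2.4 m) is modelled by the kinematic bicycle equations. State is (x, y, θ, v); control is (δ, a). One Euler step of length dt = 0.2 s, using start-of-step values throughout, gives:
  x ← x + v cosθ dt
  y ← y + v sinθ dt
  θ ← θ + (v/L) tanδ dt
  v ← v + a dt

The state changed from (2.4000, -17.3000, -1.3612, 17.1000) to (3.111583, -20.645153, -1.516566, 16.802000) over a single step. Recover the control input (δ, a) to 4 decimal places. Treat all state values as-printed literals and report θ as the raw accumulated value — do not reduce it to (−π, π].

δ = -0.1086, a = -1.4900

a = (v'−v)/dt = (-0.298000)/0.2 = -1.4900
Δθ = θ'−θ = -0.155366;  (v·dt/L) = 17.1000·0.2/2.4 = 1.425000
tan δ = Δθ·L/(v·dt) = -0.109029  →  δ = -0.1086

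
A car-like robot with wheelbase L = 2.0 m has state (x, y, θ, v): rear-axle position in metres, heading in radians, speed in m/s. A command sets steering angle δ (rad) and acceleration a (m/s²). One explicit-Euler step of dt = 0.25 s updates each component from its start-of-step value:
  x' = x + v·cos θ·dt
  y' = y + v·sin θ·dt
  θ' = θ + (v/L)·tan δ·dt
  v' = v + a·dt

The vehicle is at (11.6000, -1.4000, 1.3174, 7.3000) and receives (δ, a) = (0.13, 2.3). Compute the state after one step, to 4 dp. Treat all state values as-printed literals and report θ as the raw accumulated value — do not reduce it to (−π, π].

x' = 11.6000 + 7.3000·cos(1.3174)·0.25 = 12.0575
y' = -1.4000 + 7.3000·sin(1.3174)·0.25 = 0.3667
θ' = 1.3174 + (7.3000/2.0)·tan(0.13)·0.25 = 1.4367
v' = 7.3000 + 2.3000·0.25 = 7.8750

(12.0575, 0.3667, 1.4367, 7.8750)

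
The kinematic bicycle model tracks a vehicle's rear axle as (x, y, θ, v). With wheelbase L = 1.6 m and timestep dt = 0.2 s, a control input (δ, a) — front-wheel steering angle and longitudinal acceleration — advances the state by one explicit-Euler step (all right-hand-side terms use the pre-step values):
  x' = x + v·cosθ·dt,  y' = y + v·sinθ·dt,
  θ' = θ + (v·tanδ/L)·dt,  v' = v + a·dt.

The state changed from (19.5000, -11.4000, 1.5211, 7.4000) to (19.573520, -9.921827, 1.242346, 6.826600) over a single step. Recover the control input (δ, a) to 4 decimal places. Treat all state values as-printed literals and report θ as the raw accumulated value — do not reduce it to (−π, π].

a = (v'−v)/dt = (-0.573400)/0.2 = -2.8670
Δθ = θ'−θ = -0.278754;  (v·dt/L) = 7.4000·0.2/1.6 = 0.925000
tan δ = Δθ·L/(v·dt) = -0.301356  →  δ = -0.2927

δ = -0.2927, a = -2.8670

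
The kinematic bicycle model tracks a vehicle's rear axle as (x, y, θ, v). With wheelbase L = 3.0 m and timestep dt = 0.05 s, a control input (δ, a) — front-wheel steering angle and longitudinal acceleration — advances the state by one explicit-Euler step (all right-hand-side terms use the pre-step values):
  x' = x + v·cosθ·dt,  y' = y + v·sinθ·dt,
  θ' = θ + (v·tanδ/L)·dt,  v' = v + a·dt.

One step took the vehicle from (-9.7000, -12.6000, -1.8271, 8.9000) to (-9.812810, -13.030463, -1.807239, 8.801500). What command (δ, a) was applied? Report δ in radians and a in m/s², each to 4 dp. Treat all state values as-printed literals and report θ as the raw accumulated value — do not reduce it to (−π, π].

a = (v'−v)/dt = (-0.098500)/0.05 = -1.9700
Δθ = θ'−θ = 0.019861;  (v·dt/L) = 8.9000·0.05/3.0 = 0.148333
tan δ = Δθ·L/(v·dt) = 0.133894  →  δ = 0.1331

δ = 0.1331, a = -1.9700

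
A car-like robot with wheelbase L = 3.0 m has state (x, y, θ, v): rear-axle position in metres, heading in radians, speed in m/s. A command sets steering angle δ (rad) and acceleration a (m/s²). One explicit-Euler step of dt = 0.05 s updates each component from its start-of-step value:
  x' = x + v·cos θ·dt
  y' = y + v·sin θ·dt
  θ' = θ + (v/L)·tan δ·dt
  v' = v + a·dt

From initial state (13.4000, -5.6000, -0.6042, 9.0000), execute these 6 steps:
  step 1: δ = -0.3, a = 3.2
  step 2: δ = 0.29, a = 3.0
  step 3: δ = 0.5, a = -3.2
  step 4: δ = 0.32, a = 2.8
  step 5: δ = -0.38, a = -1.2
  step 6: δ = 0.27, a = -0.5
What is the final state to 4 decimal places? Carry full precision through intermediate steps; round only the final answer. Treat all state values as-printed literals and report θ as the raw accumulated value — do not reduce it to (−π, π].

after step 1 (δ=-0.3, a=3.2): (13.770331, -5.855647, -0.650600, 9.160000)
after step 2 (δ=0.29, a=3.0): (14.134770, -6.133041, -0.605043, 9.310000)
after step 3 (δ=0.5, a=-3.2): (14.517634, -6.397816, -0.520275, 9.150000)
after step 4 (δ=0.32, a=2.8): (14.914599, -6.625248, -0.469738, 9.290000)
after step 5 (δ=-0.38, a=-1.2): (15.328787, -6.835505, -0.531580, 9.230000)
after step 6 (δ=0.27, a=-0.5): (15.726604, -7.069438, -0.489006, 9.205000)

(15.7266, -7.0694, -0.4890, 9.2050)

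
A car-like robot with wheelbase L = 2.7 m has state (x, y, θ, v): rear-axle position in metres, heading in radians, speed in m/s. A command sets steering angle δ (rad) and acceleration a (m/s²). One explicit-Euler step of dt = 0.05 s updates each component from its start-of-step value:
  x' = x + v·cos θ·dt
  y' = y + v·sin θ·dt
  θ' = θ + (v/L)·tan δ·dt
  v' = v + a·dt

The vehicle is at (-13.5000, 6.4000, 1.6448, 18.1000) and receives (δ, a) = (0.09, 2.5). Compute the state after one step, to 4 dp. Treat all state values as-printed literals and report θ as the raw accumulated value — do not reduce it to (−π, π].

(-13.5669, 7.3025, 1.6750, 18.2250)

x' = -13.5000 + 18.1000·cos(1.6448)·0.05 = -13.5669
y' = 6.4000 + 18.1000·sin(1.6448)·0.05 = 7.3025
θ' = 1.6448 + (18.1000/2.7)·tan(0.09)·0.05 = 1.6750
v' = 18.1000 + 2.5000·0.05 = 18.2250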